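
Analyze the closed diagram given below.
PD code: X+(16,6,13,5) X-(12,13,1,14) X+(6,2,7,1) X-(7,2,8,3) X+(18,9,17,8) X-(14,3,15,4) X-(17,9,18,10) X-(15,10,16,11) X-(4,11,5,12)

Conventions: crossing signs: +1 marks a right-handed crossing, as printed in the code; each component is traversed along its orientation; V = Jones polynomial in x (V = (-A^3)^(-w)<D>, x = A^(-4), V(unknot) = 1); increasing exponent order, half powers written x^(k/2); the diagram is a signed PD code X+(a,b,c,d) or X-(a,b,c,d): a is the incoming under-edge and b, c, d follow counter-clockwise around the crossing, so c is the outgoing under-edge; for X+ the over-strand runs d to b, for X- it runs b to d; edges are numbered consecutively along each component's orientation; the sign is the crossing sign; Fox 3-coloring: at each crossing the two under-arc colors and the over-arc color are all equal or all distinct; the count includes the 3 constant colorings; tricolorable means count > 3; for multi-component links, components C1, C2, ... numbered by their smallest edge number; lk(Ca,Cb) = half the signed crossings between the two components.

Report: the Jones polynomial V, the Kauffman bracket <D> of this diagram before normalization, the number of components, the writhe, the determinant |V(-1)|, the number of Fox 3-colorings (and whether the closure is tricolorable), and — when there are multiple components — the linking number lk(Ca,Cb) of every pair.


V(x) = x^-3 + x^-2 + x^-1 + 1
bracket: -A^-9 - A^-5 - A^-1 - A^3, w = -3
3 components, writhe -3, over 9 crossings
lk(C1,C2) = -1
linking number lk(C1,C3) = 0
lk(C2,C3): 0
det 0, colorings 9 of 3^9 — tricolorable
observation: the 3 component pairs carry total linking -1


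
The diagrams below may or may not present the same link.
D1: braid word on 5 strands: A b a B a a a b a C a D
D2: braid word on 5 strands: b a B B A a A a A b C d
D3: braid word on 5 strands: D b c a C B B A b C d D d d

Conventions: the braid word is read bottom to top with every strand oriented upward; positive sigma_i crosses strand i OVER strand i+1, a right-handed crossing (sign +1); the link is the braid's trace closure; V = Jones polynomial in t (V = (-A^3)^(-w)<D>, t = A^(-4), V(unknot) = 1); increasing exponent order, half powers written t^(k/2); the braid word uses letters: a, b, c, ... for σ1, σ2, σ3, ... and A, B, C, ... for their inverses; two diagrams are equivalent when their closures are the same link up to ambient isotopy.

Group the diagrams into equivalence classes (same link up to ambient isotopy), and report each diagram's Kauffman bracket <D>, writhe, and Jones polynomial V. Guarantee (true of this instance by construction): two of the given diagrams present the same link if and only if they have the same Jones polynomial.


grouping into links: {D1} | {D2, D3}
V(D1) = t^2 + 2t^4 - t^5 + 2t^6 - t^7 + t^8  (w +4, c 12, <D> = A^-20 - A^-16 + 2A^-12 - A^-8 + 2A^-4 + A^4)
D2 (bracket A^-8 + 2 + A^8; 12 crossings at w = 0): V = t^-2 + 2 + t^2
V(D3) = t^-2 + 2 + t^2  [14 crossings, <D> = A^-8 + 2 + A^8, w = 0]
why: comparing 3 Jones polynomials yields 2 groups


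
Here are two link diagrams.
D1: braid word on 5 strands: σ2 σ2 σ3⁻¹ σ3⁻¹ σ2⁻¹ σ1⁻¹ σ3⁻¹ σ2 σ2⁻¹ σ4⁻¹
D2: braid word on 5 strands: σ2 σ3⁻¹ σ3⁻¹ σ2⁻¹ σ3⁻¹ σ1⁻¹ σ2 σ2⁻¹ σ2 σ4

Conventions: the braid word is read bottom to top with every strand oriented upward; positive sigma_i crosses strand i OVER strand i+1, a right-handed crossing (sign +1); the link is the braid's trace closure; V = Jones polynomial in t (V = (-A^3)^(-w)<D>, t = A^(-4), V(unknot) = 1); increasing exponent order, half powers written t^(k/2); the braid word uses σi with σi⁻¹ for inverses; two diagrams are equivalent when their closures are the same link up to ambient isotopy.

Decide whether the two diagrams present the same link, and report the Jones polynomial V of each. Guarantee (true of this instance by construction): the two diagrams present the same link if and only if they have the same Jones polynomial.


equivalent: yes
V(D1) = 1  (w -4, c 10, <D> = A^-12)
V(D2) = 1  (w -2, c 10, <D> = A^-6)
why: one V(t) for all 2 diagrams — one class (guaranteed)


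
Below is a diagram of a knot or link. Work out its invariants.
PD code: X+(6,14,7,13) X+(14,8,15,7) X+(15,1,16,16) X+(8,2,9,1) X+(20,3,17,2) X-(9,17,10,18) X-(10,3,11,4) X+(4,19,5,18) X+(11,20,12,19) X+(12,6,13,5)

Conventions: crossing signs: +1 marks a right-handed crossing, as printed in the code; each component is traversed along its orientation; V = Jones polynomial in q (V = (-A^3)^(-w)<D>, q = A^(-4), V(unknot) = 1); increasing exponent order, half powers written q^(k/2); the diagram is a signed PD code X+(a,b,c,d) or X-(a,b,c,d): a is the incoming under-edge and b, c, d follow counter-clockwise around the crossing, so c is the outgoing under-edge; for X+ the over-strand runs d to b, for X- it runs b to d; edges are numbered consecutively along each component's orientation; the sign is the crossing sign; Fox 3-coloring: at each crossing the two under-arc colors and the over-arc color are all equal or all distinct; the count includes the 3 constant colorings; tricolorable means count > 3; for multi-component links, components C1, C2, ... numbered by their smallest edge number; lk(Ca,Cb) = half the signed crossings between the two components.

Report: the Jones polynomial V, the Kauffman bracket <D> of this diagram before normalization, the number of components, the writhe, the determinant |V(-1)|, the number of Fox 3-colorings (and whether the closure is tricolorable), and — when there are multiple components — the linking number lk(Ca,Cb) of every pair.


Jones polynomial: V(q) = -q^(3/2) - 2q^(7/2) + q^(9/2) - q^(11/2) + q^(13/2)
<D> = A^-8 - A^-4 + 1 - 2A^4 - A^12; writhe +6
components 2, writhe +6 (10 crossings)
linking number lk(C1,C2) = +1
3-colorings: 9 of 3^10, det 6 — tricolorable
note: w = +6 shifts under R1 moves; the (-A^3)^(-6) factor cancels that in V


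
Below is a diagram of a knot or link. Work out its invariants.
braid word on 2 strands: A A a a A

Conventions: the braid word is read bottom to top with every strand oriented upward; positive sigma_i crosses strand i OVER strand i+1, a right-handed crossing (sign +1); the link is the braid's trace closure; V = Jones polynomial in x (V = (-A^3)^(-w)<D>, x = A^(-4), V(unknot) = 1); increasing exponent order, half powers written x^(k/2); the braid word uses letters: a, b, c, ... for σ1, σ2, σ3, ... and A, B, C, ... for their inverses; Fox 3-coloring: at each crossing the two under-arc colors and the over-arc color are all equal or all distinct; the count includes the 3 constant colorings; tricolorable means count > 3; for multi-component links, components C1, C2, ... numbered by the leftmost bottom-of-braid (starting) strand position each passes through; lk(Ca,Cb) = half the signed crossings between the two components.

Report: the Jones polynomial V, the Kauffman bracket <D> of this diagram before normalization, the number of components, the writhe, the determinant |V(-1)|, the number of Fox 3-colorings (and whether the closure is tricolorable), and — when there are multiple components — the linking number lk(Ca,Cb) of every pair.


V = 1
<D> = -A^-3 (w = -1)
1 component over 5 crossings, w = -1
3 Fox colorings among 3^5, |V(-1)| = 1: not tricolorable
why: one generator, power 1: the (2,1) torus pattern


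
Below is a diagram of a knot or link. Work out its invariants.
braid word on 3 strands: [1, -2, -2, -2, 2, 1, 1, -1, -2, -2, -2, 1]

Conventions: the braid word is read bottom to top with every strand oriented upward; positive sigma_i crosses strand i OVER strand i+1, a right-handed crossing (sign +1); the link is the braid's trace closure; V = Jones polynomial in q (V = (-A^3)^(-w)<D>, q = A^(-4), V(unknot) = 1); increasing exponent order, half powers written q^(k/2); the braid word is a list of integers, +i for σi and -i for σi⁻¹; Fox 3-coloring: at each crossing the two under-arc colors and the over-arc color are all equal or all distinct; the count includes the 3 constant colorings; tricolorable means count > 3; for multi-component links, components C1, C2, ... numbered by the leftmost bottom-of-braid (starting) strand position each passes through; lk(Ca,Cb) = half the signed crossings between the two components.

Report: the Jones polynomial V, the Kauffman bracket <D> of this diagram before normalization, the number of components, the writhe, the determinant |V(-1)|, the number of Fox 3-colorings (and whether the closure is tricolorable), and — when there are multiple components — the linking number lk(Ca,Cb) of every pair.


V(q) = -q^-6 + 2q^-5 - 4q^-4 + 5q^-3 - 4q^-2 + 5q^-1 - 3 + 2q - q^2
bracket: -A^-14 + 2A^-10 - 3A^-6 + 5A^-2 - 4A^2 + 5A^6 - 4A^10 + 2A^14 - A^18, w = -2
1 component, writhe -2, over 12 crossings
det 27, colorings 9 of 3^12 — tricolorable
observation: the word shrinks to σ1 σ2⁻¹ σ2⁻¹ σ1 σ2⁻¹ σ2⁻¹ σ2⁻¹ σ1 after cancelling


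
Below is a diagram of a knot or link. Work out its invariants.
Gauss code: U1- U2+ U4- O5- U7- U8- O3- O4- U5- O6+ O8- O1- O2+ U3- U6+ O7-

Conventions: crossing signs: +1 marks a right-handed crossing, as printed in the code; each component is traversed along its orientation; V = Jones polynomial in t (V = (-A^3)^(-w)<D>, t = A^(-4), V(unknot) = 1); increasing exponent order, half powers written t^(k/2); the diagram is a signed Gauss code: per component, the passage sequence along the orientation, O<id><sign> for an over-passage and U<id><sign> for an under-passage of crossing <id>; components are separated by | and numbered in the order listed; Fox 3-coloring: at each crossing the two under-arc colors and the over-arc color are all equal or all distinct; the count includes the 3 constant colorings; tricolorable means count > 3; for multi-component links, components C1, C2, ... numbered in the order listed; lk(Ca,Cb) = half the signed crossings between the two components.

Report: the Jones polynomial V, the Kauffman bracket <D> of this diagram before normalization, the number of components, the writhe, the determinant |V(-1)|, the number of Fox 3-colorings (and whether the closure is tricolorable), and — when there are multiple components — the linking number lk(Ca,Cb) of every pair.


V(t) = -t^-6 + t^-5 - t^-4 + 2t^-3 - t^-2 + t^-1
bracket: A^-8 - A^-4 + 2 - A^4 + A^8 - A^12, w = -4
1 component, writhe -4, over 8 crossings
det 7, colorings 3 of 3^8 — not tricolorable
observation: w = -4 (over 8 crossings) is diagram-only; (-A^3)^(4) removes it from V


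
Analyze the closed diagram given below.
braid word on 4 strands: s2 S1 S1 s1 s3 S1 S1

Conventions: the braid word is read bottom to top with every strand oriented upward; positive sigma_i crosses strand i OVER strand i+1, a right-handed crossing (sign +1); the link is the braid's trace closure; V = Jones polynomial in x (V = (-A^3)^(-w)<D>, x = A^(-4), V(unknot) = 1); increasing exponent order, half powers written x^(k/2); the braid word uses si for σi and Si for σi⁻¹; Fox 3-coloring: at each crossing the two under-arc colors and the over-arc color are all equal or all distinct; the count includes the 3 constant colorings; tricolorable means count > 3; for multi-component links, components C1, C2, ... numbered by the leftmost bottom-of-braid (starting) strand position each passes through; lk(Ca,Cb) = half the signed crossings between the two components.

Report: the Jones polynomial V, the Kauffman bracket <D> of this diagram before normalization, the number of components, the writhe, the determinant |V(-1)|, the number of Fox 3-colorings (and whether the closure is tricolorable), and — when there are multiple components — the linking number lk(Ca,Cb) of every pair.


V(x) = -x^-4 + x^-3 + x^-1
bracket: -A - A^9 + A^13, w = -1
1 component, writhe -1, over 7 crossings
det 3, colorings 9 of 3^7 — tricolorable
observation: inverse pairs cancel, leaving σ2 σ1⁻¹ σ3 σ1⁻¹ σ1⁻¹


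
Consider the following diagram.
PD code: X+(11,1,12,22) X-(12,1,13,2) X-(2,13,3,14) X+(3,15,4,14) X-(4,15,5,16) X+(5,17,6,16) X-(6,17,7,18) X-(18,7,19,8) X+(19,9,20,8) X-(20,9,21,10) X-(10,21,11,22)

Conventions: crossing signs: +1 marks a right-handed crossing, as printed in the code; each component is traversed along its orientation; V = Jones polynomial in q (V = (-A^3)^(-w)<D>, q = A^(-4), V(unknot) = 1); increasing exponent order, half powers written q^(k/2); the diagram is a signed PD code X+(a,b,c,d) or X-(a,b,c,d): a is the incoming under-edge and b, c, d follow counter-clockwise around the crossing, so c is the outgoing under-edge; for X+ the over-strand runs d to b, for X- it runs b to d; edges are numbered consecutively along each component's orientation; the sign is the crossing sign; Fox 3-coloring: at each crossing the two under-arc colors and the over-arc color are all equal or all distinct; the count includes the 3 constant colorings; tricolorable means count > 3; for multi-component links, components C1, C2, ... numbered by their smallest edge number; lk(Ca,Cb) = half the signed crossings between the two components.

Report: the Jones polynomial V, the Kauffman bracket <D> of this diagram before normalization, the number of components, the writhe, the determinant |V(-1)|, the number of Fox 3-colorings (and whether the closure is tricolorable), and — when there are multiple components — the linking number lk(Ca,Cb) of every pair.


V(q) = -q^-4 + q^-3 + q^-1
bracket: -A^-5 - A^3 + A^7, w = -3
1 component, writhe -3, over 11 crossings
det 3, colorings 9 of 3^11 — tricolorable
observation: w = -3 (over 11 crossings) is diagram-only; (-A^3)^(3) removes it from V


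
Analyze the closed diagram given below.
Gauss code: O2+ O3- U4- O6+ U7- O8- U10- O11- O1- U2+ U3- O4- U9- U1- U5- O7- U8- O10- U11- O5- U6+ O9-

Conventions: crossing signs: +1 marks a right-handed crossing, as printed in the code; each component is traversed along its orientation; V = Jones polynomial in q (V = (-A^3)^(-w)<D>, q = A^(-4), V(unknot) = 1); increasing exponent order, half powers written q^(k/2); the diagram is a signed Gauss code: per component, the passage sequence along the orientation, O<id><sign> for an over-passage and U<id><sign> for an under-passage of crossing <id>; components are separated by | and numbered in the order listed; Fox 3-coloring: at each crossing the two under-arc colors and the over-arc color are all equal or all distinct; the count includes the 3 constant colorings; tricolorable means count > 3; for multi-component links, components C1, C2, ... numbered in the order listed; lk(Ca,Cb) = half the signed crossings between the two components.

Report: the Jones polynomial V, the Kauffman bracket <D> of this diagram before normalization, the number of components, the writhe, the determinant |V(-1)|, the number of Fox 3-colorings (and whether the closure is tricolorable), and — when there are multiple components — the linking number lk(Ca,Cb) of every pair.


V = -q^-9 + q^-8 - 2q^-7 + 3q^-6 - 2q^-5 + 2q^-4 - q^-3 + q^-2
<D> = -A^-13 + A^-9 - 2A^-5 + 2A^-1 - 3A^3 + 2A^7 - A^11 + A^15 (w = -7)
1 component over 11 crossings, w = -7
3 Fox colorings among 3^11, |V(-1)| = 13: not tricolorable
why: w = -7 (over 11 crossings) is diagram-only; (-A^3)^(7) removes it from V


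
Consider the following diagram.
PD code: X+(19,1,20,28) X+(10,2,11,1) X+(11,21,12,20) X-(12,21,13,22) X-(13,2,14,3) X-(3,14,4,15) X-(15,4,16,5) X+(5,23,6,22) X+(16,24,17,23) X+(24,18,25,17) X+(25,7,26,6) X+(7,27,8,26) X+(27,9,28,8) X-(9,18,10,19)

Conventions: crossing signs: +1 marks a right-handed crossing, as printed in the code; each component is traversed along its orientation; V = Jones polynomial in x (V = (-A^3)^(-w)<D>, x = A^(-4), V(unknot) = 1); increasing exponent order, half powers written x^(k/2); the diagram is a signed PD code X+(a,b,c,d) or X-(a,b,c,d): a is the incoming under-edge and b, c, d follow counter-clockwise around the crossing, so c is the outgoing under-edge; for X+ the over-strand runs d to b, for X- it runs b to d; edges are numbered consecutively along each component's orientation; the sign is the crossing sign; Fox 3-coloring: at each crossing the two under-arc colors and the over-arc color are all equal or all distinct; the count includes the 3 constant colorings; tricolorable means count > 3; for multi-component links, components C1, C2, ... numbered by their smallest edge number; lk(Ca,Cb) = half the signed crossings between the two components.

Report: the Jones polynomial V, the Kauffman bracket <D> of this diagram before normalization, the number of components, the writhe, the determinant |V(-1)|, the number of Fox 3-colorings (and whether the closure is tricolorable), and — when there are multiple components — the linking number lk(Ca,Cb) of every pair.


V = -1 + 3x - 3x^2 + 5x^3 - 5x^4 + 4x^5 - 3x^6 + 2x^7 - x^8
<D> = -A^-20 + 2A^-16 - 3A^-12 + 4A^-8 - 5A^-4 + 5 - 3A^4 + 3A^8 - A^12 (w = +4)
1 component over 14 crossings, w = +4
9 Fox colorings among 3^14, |V(-1)| = 27: tricolorable
why: w = +4 shifts under R1 moves; the (-A^3)^(-4) factor cancels that in V


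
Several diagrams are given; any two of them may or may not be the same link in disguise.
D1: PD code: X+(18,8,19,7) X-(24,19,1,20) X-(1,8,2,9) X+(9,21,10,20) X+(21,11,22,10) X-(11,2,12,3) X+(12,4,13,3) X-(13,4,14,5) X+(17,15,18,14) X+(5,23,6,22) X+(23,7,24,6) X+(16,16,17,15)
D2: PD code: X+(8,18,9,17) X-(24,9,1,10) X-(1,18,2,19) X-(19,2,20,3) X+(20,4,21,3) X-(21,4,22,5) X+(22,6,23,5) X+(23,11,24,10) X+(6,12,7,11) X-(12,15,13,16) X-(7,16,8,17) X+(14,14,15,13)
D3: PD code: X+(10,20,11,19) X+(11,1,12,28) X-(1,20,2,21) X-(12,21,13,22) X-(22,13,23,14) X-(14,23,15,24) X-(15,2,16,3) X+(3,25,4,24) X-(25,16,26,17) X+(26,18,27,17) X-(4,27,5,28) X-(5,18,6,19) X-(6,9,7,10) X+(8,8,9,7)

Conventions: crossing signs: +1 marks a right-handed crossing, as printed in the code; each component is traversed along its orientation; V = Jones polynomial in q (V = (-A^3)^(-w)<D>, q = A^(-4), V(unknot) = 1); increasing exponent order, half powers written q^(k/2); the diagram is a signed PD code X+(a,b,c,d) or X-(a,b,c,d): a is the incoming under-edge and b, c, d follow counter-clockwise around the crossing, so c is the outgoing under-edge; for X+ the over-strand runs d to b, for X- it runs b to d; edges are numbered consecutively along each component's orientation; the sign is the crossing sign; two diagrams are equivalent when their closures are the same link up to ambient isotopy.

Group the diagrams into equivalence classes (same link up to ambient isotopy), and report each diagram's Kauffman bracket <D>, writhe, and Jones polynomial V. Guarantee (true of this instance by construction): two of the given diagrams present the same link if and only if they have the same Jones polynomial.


grouping into links: {D1} | {D2} | {D3}
V(D1) = q^-1 - 1 + 2q - 2q^2 + 2q^3 - 2q^4 + q^5  (w +4, c 12, <D> = A^-8 - 2A^-4 + 2 - 2A^4 + 2A^8 - A^12 + A^16)
V(D2) = 1  (w 0, c 12, <D> = 1)
V(D3) = -q^-6 + q^-5 - q^-4 + 2q^-3 - q^-2 + q^-1  [14 crossings, <D> = A^-8 - A^-4 + 2 - A^4 + A^8 - A^12, w = -4]
why: 3 values of V(q) split the 3 diagrams


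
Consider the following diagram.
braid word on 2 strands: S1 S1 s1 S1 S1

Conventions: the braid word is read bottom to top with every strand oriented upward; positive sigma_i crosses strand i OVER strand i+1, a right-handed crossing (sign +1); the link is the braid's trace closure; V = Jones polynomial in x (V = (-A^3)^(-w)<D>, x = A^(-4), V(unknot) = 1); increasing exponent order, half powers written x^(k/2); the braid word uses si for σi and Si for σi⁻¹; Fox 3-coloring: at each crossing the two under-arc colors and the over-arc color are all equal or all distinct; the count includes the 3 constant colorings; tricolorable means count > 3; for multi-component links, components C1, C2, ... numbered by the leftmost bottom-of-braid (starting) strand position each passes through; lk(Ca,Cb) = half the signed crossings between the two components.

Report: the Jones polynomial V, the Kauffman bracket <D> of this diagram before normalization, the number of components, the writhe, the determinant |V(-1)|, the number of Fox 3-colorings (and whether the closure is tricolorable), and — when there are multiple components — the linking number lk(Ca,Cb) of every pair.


Jones polynomial: V(x) = -x^-4 + x^-3 + x^-1
<D> = -A^-5 - A^3 + A^7; writhe -3
components 1, writhe -3 (5 crossings)
3-colorings: 9 of 3^5, det 3 — tricolorable
note: V spans 3 powers of x: at least 3 crossings in any diagram


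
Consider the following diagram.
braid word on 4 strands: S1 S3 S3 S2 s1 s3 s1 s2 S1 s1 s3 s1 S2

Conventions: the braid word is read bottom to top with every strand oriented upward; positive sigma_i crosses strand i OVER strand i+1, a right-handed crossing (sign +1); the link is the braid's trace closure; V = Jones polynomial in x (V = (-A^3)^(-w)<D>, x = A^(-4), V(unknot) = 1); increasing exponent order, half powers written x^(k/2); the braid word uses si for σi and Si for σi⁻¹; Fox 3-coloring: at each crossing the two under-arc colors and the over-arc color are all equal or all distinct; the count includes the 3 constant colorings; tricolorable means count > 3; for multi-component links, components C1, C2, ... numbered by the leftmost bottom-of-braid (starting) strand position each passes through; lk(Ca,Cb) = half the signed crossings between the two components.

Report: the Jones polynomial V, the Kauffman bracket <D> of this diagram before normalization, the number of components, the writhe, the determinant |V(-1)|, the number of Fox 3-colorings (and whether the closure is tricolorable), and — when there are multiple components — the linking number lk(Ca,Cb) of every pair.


V = x^-2 - x^-1 + 1 - x + x^2
<D> = -A^-5 + A^-1 - A^3 + A^7 - A^11 (w = +1)
1 component over 13 crossings, w = +1
3 Fox colorings among 3^13, |V(-1)| = 5: not tricolorable
why: free reduction leaves σ1⁻¹ σ3⁻¹ σ3⁻¹ σ2⁻¹ σ1 σ3 σ1 σ2 σ3 σ1 σ2⁻¹ of the original 13 letters


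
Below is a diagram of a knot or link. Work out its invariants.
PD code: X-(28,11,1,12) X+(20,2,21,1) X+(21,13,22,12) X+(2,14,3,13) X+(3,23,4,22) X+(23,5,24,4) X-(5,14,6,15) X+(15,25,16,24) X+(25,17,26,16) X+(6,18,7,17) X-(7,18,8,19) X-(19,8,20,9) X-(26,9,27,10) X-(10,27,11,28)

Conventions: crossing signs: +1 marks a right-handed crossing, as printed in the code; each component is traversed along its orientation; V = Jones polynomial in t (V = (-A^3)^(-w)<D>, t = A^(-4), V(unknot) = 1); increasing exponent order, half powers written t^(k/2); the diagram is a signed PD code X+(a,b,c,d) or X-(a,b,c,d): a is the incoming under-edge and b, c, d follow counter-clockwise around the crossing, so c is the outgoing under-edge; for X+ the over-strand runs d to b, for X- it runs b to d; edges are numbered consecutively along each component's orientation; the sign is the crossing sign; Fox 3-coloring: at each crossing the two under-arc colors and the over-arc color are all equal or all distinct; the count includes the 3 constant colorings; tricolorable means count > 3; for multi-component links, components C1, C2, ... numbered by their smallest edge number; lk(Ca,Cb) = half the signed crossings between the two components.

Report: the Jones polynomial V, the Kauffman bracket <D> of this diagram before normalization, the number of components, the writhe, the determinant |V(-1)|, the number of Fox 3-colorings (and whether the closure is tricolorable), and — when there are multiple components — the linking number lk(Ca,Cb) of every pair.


V(t) = -t^-2 + 2t^-1 - 3 + 5t - 4t^2 + 5t^3 - 4t^4 + 2t^5 - t^6
bracket: -A^-18 + 2A^-14 - 4A^-10 + 5A^-6 - 4A^-2 + 5A^2 - 3A^6 + 2A^10 - A^14, w = +2
1 component, writhe +2, over 14 crossings
det 27, colorings 9 of 3^14 — tricolorable
observation: V spans 8 powers of t: at least 8 crossings in any diagram


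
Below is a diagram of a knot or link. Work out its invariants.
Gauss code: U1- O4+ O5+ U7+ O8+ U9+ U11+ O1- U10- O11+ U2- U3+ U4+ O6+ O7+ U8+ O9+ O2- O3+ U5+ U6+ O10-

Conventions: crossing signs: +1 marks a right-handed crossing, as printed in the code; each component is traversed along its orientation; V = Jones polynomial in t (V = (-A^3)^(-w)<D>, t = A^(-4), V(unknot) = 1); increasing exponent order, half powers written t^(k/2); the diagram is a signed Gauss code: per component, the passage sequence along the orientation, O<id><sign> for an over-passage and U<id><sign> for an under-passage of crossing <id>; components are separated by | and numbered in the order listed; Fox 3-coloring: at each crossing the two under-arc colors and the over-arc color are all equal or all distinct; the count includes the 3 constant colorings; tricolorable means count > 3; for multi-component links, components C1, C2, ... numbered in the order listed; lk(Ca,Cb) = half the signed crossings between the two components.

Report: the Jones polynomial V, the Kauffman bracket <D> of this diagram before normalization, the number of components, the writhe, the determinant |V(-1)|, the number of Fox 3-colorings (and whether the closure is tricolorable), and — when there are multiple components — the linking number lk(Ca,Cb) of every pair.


Jones polynomial: V(t) = 1 - t + 2t^2 - 2t^3 + 3t^4 - 3t^5 + 2t^6 - 2t^7 + t^8
<D> = -A^-17 + 2A^-13 - 2A^-9 + 3A^-5 - 3A^-1 + 2A^3 - 2A^7 + A^11 - A^15; writhe +5
components 1, writhe +5 (11 crossings)
3-colorings: 3 of 3^11, det 17 — not tricolorable
note: w = +5 (over 11 crossings) is diagram-only; (-A^3)^(-5) removes it from V


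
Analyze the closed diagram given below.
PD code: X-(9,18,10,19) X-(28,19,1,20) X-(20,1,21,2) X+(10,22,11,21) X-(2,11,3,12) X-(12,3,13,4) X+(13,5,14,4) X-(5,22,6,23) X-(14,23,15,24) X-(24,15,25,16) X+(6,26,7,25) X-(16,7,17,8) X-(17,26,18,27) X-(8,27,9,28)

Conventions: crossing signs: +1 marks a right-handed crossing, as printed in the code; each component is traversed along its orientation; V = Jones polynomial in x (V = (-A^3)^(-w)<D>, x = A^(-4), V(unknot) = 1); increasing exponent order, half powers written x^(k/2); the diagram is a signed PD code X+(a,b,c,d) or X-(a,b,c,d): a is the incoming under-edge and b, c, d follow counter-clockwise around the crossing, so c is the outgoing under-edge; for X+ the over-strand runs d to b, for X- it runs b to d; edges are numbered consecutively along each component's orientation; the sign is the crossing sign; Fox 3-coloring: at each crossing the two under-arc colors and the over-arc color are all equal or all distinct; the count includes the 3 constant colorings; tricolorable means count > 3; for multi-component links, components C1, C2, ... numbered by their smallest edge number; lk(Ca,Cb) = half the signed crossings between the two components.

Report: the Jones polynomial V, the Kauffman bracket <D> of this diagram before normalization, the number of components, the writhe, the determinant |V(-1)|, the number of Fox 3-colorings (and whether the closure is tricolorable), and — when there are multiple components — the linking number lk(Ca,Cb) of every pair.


Jones polynomial: V(x) = -x^-8 + x^-5 + x^-3
<D> = A^-12 + A^-4 - A^8; writhe -8
components 1, writhe -8 (14 crossings)
3-colorings: 9 of 3^14, det 3 — tricolorable
note: V spans 5 powers of x: at least 5 crossings in any diagram


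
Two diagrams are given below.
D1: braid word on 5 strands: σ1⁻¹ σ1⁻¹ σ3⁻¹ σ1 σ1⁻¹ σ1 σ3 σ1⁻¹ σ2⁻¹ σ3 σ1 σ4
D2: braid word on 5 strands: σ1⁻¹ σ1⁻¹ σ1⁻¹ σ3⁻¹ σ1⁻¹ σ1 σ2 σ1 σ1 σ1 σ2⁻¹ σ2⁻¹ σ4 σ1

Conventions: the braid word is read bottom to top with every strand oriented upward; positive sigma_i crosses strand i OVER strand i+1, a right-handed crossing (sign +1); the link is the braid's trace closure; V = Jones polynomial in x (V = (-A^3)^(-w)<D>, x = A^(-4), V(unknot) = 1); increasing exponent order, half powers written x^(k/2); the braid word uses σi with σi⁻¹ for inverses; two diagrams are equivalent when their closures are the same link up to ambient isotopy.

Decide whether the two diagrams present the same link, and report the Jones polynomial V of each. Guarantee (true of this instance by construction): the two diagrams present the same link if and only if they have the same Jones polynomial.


same link: no
V(D1) = 1  [12 crossings, <D> = 1, w = 0]
D2 (bracket -A^-12 + 2A^-8 - 2A^-4 + 3 - 2A^4 + 2A^8 - A^12; 14 crossings at w = 0): V = -x^-3 + 2x^-2 - 2x^-1 + 3 - 2x + 2x^2 - x^3
note: comparing 2 Jones polynomials yields 2 groups


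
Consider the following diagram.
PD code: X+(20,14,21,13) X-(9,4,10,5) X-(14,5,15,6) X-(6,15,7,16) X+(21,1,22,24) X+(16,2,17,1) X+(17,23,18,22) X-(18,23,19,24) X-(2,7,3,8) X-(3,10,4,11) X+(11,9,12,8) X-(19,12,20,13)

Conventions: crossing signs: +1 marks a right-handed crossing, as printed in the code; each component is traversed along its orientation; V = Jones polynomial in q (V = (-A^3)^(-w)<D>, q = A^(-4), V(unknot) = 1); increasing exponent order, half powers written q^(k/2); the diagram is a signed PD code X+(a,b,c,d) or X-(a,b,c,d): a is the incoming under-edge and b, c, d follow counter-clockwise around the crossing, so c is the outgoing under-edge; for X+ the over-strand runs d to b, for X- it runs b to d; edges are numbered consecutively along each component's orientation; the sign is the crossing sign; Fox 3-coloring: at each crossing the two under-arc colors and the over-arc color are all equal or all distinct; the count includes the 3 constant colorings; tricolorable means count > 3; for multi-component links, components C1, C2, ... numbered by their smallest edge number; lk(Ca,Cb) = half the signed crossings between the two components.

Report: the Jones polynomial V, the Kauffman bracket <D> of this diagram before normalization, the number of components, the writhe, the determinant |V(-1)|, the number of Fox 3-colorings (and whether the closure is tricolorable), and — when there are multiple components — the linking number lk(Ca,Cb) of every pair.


V(q) = -q^-6 + q^-5 - q^-4 + 2q^-3 - q^-2 + q^-1
bracket: A^-2 - A^2 + 2A^6 - A^10 + A^14 - A^18, w = -2
1 component, writhe -2, over 12 crossings
det 7, colorings 3 of 3^12 — not tricolorable
observation: w = -2 shifts under R1 moves; the (-A^3)^(2) factor cancels that in V


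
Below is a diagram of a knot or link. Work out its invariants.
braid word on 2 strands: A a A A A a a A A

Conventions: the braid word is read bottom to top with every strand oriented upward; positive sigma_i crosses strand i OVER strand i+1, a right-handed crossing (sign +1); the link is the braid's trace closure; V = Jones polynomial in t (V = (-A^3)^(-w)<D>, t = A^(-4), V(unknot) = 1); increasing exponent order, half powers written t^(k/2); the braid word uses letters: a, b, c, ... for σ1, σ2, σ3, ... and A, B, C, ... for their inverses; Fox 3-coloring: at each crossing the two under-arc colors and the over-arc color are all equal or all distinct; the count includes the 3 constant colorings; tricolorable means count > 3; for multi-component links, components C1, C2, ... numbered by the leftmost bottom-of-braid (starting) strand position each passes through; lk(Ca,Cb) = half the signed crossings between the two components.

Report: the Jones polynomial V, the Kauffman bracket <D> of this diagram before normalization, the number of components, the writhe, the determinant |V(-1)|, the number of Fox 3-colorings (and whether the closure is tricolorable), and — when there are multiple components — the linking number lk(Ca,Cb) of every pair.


V = -t^-4 + t^-3 + t^-1
<D> = -A^-5 - A^3 + A^7 (w = -3)
1 component over 9 crossings, w = -3
9 Fox colorings among 3^9, |V(-1)| = 3: tricolorable
why: inverse pairs cancel, leaving σ1⁻¹ σ1⁻¹ σ1⁻¹


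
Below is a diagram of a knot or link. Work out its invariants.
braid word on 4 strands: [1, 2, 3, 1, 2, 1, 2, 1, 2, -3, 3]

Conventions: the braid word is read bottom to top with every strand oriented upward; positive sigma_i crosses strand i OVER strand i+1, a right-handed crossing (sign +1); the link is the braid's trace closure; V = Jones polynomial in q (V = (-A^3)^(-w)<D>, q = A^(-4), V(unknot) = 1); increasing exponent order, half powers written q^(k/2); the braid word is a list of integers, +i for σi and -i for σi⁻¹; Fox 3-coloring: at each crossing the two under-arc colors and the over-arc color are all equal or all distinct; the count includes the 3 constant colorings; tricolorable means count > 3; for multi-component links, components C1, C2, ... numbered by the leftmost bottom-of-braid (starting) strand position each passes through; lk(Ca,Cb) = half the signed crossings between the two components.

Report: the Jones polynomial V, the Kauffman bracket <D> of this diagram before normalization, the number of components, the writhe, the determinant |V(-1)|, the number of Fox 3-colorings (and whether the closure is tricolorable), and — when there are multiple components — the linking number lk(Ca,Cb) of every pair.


Jones polynomial: V(q) = q^3 + q^5 - q^8
<D> = A^-5 - A^7 - A^15; writhe +9
components 1, writhe +9 (11 crossings)
3-colorings: 9 of 3^11, det 3 — tricolorable
note: w = +9 shifts under R1 moves; the (-A^3)^(-9) factor cancels that in V


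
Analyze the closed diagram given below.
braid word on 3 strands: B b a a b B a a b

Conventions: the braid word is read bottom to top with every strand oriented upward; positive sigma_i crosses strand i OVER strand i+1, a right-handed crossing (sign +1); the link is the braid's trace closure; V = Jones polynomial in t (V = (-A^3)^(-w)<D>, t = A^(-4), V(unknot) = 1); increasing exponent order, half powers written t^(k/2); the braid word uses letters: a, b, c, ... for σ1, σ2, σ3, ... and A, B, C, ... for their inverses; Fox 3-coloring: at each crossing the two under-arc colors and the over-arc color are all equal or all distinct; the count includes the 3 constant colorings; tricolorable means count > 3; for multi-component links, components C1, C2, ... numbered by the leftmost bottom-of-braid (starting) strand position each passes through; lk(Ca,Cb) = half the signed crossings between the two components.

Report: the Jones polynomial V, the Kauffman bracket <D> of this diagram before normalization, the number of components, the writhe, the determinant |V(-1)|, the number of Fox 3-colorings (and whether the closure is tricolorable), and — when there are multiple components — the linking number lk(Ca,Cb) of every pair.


V = -t^(3/2) - t^(7/2) + t^(9/2) - t^(11/2)
<D> = A^-7 - A^-3 + A + A^9 (w = +5)
2 components over 9 crossings, w = +5
lk(C1,C2): +2
3 Fox colorings among 3^9, |V(-1)| = 4: not tricolorable
why: summing lk over 1 pair gives +2


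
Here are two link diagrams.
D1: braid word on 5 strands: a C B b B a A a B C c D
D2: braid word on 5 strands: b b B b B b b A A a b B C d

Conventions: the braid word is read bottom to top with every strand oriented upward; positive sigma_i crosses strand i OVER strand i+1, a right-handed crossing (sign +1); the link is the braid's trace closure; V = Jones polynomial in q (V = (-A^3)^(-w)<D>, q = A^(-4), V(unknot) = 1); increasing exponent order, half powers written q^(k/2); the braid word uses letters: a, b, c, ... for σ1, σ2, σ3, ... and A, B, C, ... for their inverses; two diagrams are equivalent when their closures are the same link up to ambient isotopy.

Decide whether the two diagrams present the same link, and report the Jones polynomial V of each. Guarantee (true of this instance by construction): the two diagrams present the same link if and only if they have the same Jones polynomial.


equivalent: no
V(D1) = q^-2 - q^-1 + 1 - q + q^2  (w -2, c 12, <D> = A^-14 - A^-10 + A^-6 - A^-2 + A^2)
D2 (bracket -A^-10 + A^-6 + A^2; 14 crossings at w = +2): V = q + q^3 - q^4
why: V(q) takes 2 values over 2 diagrams, fixing the grouping


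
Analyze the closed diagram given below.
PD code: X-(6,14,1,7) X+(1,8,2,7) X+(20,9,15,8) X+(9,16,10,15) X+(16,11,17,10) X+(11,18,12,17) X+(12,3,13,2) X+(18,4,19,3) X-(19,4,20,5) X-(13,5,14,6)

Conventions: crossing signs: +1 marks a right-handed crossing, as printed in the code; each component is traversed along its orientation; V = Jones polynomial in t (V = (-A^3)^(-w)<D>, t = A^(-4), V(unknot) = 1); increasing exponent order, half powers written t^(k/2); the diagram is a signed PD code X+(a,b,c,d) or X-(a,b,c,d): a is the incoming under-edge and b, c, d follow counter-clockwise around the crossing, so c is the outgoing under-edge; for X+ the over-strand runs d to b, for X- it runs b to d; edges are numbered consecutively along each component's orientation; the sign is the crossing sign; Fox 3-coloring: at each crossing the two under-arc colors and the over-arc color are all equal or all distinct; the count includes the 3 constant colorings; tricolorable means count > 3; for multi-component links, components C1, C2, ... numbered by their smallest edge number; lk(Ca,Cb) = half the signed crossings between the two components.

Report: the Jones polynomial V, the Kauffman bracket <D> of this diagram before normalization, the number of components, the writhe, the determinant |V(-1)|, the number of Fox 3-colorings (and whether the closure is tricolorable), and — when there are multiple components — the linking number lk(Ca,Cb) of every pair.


Jones polynomial: V(t) = t + t^2 + t^3 + t^6
<D> = A^-12 + 1 + A^4 + A^8; writhe +4
components 3, writhe +4 (10 crossings)
linking number lk(C1,C2) = 0
lk(C1,C3): 0
lk(C2,C3) = +2
3-colorings: 9 of 3^10, det 0 — tricolorable
note: summing lk over 3 pairs gives +2


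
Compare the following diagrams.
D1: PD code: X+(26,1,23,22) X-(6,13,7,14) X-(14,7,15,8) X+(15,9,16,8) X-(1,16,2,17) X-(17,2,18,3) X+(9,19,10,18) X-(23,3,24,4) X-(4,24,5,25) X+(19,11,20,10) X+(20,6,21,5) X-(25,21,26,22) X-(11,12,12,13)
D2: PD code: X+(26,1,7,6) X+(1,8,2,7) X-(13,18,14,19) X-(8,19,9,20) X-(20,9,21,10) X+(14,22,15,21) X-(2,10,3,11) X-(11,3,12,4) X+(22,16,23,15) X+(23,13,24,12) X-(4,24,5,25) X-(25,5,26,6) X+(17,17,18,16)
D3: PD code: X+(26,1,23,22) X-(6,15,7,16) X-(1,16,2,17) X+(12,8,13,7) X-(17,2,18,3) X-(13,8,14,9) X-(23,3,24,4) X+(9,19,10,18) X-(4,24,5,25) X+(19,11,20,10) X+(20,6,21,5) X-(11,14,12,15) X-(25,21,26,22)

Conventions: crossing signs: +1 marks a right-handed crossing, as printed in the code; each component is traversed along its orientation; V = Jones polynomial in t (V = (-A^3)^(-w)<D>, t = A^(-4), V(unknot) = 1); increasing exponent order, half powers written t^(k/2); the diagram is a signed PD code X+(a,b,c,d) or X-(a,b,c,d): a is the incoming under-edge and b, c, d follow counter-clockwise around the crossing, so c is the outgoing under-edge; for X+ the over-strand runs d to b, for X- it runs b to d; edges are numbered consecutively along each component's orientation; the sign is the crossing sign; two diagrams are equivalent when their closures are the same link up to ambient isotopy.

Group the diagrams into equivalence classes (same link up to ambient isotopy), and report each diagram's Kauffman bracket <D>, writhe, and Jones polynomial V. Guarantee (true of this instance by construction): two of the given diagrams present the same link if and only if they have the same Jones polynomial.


classes: {D1, D2, D3}
V(D1) = -t^(-9/2) + t^(-7/2) - 2t^(-5/2) + 2t^(-3/2) - 2t^(-1/2) + t^(1/2) - t^(3/2)  [13 crossings, <D> = A^-15 - A^-11 + 2A^-7 - 2A^-3 + 2A - A^5 + A^9, w = -3]
V(D2) = -t^(-9/2) + t^(-7/2) - 2t^(-5/2) + 2t^(-3/2) - 2t^(-1/2) + t^(1/2) - t^(3/2)  [13 crossings, <D> = A^-9 - A^-5 + 2A^-1 - 2A^3 + 2A^7 - A^11 + A^15, w = -1]
D3 (bracket A^-15 - A^-11 + 2A^-7 - 2A^-3 + 2A - A^5 + A^9; 13 crossings at w = -3): V = -t^(-9/2) + t^(-7/2) - 2t^(-5/2) + 2t^(-3/2) - 2t^(-1/2) + t^(1/2) - t^(3/2)
note: all 3 diagrams share one V(t), hence one class


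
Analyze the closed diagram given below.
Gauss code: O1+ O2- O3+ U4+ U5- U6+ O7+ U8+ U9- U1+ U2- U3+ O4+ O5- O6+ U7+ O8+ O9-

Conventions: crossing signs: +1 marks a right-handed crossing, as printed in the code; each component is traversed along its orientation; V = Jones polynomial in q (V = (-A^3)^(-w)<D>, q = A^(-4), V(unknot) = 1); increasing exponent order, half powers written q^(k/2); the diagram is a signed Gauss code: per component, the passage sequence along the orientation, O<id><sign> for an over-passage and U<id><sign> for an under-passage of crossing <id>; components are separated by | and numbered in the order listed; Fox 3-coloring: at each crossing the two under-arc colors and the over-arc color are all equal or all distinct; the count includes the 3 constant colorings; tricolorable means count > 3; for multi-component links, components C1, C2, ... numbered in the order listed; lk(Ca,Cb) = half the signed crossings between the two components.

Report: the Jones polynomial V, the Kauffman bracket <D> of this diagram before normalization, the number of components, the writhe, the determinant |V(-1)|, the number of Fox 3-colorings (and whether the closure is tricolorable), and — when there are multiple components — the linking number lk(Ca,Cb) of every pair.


V(q) = q + q^3 - q^4
bracket: A^-7 - A^-3 - A^5, w = +3
1 component, writhe +3, over 9 crossings
det 3, colorings 9 of 3^9 — tricolorable
observation: w = +3 shifts under R1 moves; the (-A^3)^(-3) factor cancels that in V
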